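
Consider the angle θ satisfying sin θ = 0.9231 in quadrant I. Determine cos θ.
cos θ = √(1 - sin²θ) = 0.3846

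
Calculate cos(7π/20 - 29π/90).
cos(7π/20 - 29π/90) = cos 7π/20 cos 29π/90 + sin 7π/20 sin 29π/90 = 0.9962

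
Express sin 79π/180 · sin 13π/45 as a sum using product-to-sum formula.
sin 79π/180 sin 13π/45 = (1/2)[cos(79π/180-13π/45) - cos(79π/180+13π/45)]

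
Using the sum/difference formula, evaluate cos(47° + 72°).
cos(47° + 72°) = cos 47° cos 72° - sin 47° sin 72° = -0.4848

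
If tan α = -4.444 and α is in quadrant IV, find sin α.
sin α = -0.9756 (using tan²α + 1 = sec²α)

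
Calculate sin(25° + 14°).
sin(25° + 14°) = sin 25° cos 14° + cos 25° sin 14° = 0.6293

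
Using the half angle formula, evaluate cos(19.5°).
cos(19.5°) = √((1 + cos 39°)/2) = 0.9426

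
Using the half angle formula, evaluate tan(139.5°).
tan(139.5°) = sin 279° / (1 + cos 279°) = -0.8541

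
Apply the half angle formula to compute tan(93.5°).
tan(93.5°) = sin 187° / (1 + cos 187°) = -16.35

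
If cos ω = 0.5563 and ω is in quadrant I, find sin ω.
sin ω = 0.831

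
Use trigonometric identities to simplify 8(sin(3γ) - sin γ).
8(sin(3γ) - sin γ) = 8(2 cos(2γ) sin γ) (using Sum-to-product)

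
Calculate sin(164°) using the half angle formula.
sin(164°) = √((1 - cos 328°)/2) = 0.2756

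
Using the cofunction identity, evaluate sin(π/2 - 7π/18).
sin(π/2 - 7π/18) = cos(7π/18) = 0.342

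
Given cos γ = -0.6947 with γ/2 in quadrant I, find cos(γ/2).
cos(γ/2) = ±√((1 + cos γ)/2); positive since γ/2 ∈ QI, so cos(γ/2) = 0.3907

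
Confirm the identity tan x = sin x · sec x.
RHS = sin x · (1/cos x) = sin x/cos x = tan x = LHS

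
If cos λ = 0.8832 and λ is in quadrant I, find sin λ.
sin λ = 0.469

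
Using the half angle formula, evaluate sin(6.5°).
sin(6.5°) = √((1 - cos 13°)/2) = 0.1132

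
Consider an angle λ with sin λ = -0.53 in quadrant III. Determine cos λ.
cos λ = ±√(1 - sin²λ) = -0.848 (negative in QIII)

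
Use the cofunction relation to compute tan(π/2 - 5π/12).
tan(π/2 - 5π/12) = cot(5π/12) = 2-√3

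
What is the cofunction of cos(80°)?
cos(80°) = sin(90° - 80°) = sin(10°)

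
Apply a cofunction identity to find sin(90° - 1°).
sin(90° - 1°) = cos(1°) = 0.9998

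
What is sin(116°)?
sin(116°) = 0.8988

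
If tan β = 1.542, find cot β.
cot β = 1/tan β = 0.6485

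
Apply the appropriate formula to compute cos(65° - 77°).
cos(65° - 77°) = cos 65° cos 77° + sin 65° sin 77° = 0.9781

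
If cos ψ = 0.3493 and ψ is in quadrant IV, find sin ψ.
sin ψ = -0.937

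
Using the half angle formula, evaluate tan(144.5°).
tan(144.5°) = sin 289° / (1 + cos 289°) = -0.7133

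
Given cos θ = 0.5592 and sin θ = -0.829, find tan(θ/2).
tan(θ/2) = sin θ / (1 + cos θ) = -0.5317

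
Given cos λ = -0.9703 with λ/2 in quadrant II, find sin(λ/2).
sin(λ/2) = ±√((1 - cos λ)/2); positive since λ/2 ∈ QII, so sin(λ/2) = 0.9925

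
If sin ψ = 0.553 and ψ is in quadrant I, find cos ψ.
cos ψ = 0.8332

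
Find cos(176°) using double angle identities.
cos(176°) = cos²88° - sin²88° = -0.9976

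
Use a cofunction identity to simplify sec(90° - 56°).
sec(90° - 56°) = csc(56°)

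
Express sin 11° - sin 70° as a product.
sin 11° - sin 70° = 2 cos(40.5°) sin(-29.5°)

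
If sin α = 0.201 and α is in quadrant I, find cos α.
cos α = 0.9796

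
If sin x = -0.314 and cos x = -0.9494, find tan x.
tan x = sin x / cos x = 0.3307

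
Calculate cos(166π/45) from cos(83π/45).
cos(166π/45) = cos²83π/45 - sin²83π/45 = 0.5592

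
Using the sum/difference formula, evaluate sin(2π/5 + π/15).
sin(2π/5 + π/15) = sin 2π/5 cos π/15 + cos 2π/5 sin π/15 = 0.9945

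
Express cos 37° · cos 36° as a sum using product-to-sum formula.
cos 37° cos 36° = (1/2)[cos(37°-36°) + cos(37°+36°)]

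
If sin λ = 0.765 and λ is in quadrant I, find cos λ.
cos λ = 0.644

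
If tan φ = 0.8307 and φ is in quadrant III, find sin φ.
sin φ = -0.639 (using tan²φ + 1 = sec²φ)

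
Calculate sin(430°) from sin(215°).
sin(430°) = 2 sin 215° cos 215° = 0.9397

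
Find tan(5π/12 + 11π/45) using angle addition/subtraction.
tan(5π/12 + 11π/45) = (tan 5π/12 + tan 11π/45)/(1 - tan 5π/12 tan 11π/45) = -1.804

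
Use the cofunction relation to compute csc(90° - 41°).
csc(90° - 41°) = sec(41°) = 1.325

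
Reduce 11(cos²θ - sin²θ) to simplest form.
11(cos²θ - sin²θ) = 11(cos(2θ)) (using Double angle)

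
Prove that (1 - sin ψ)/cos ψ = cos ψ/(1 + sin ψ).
LHS = (1 - sin ψ)(1 + sin ψ) / (cos ψ(1 + sin ψ)) = (1 - sin²ψ) / (cos ψ(1 + sin ψ)) = cos²ψ / (cos ψ(1 + sin ψ)) = cos ψ/(1 + sin ψ) = RHS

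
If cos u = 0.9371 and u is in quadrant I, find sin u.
sin u = 0.3491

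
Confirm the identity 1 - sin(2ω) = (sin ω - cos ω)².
RHS = sin²ω - 2 sin ω cos ω + cos²ω = (sin²ω + cos²ω) - 2 sin ω cos ω = 1 - sin(2ω) = LHS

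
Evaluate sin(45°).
sin(45°) = √2/2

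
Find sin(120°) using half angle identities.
sin(120°) = √((1 - cos 240°)/2) = √3/2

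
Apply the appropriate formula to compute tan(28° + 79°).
tan(28° + 79°) = (tan 28° + tan 79°)/(1 - tan 28° tan 79°) = -3.271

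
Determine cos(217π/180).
cos(217π/180) = -0.7986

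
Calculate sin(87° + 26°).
sin(87° + 26°) = sin 87° cos 26° + cos 87° sin 26° = 0.9205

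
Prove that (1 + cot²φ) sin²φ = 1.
LHS = csc²φ · sin²φ = (1/sin²φ) · sin²φ = 1 = RHS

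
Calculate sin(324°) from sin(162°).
sin(324°) = 2 sin 162° cos 162° = -0.5878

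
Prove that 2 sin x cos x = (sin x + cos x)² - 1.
RHS = sin²x + 2 sin x cos x + cos²x - 1 = (sin²x + cos²x) + 2 sin x cos x - 1 = 1 + 2 sin x cos x - 1 = 2 sin x cos x = LHS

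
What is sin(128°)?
sin(128°) = 0.788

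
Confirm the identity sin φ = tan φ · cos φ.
RHS = (sin φ/cos φ) · cos φ = sin φ = LHS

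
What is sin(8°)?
sin(8°) = 0.1392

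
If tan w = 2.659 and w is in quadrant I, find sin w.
sin w = 0.936 (using tan²w + 1 = sec²w)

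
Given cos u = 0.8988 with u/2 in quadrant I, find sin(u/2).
sin(u/2) = ±√((1 - cos u)/2); positive since u/2 ∈ QI, so sin(u/2) = 0.2249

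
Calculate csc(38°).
csc(38°) = 1.624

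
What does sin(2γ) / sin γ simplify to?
sin(2γ) / sin γ = 2 cos γ (using Double angle)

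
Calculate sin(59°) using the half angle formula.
sin(59°) = √((1 - cos 118°)/2) = 0.8572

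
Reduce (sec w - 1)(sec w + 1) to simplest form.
(sec w - 1)(sec w + 1) = tan²w (using Diff. of squares)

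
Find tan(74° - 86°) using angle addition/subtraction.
tan(74° - 86°) = (tan 74° - tan 86°)/(1 + tan 74° tan 86°) = -0.2126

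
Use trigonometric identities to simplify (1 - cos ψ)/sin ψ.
(1 - cos ψ)/sin ψ = tan(ψ/2) (using Half angle)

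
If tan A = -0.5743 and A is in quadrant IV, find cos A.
cos A = 0.8672 (using tan²A + 1 = sec²A)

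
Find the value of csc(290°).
csc(290°) = -1.064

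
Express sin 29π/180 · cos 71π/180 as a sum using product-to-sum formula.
sin 29π/180 cos 71π/180 = (1/2)[sin(29π/180+71π/180) + sin(29π/180-71π/180)]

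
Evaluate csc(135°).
csc(135°) = √2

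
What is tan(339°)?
tan(339°) = -0.3839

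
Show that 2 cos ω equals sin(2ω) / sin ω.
RHS = 2 sin ω cos ω / sin ω = 2 cos ω = LHS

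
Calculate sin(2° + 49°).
sin(2° + 49°) = sin 2° cos 49° + cos 2° sin 49° = 0.7771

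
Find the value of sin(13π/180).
sin(13π/180) = 0.225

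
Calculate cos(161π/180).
cos(161π/180) = -0.9455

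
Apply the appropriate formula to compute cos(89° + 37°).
cos(89° + 37°) = cos 89° cos 37° - sin 89° sin 37° = -0.5878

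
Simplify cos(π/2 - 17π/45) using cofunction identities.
cos(π/2 - 17π/45) = sin(17π/45)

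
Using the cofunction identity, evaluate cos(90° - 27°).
cos(90° - 27°) = sin(27°) = 0.454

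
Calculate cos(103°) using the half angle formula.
cos(103°) = -√((1 + cos 206°)/2) = -0.225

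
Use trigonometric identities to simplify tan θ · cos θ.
tan θ · cos θ = sin θ (using Quotient identity)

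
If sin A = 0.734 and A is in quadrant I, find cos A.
cos A = 0.6791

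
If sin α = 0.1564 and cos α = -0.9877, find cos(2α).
cos(2α) = cos²α - sin²α = 0.9511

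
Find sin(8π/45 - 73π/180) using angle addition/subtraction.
sin(8π/45 - 73π/180) = sin 8π/45 cos 73π/180 - cos 8π/45 sin 73π/180 = -0.6561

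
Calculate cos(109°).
cos(109°) = -0.3256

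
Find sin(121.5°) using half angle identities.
sin(121.5°) = √((1 - cos 243°)/2) = 0.8526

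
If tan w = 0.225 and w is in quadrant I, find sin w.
sin w = 0.2195 (using tan²w + 1 = sec²w)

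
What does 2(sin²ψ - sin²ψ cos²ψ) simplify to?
2(sin²ψ - sin²ψ cos²ψ) = 2(sin⁴ψ) (using Factoring)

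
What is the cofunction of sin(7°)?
sin(7°) = cos(90° - 7°) = cos(83°)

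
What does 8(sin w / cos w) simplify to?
8(sin w / cos w) = 8(tan w) (using Quotient identity)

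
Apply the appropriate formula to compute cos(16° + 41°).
cos(16° + 41°) = cos 16° cos 41° - sin 16° sin 41° = 0.5446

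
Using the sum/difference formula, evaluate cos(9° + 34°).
cos(9° + 34°) = cos 9° cos 34° - sin 9° sin 34° = 0.7314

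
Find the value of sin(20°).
sin(20°) = 0.342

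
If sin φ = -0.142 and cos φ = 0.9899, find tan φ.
tan φ = sin φ / cos φ = -0.1434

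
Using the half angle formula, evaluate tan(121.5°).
tan(121.5°) = sin 243° / (1 + cos 243°) = -1.632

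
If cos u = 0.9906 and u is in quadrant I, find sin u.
sin u = 0.1368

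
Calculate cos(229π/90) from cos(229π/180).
cos(229π/90) = 2cos²229π/180 - 1 = -0.1392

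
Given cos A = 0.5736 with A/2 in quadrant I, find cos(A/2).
cos(A/2) = ±√((1 + cos A)/2); positive since A/2 ∈ QI, so cos(A/2) = 0.887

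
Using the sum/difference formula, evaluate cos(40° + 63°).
cos(40° + 63°) = cos 40° cos 63° - sin 40° sin 63° = -0.225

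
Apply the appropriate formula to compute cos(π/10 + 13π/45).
cos(π/10 + 13π/45) = cos π/10 cos 13π/45 - sin π/10 sin 13π/45 = 0.342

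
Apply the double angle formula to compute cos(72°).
cos(72°) = cos²36° - sin²36° = 0.309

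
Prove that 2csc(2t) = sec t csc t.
LHS = 2/sin(2t) = 2/(2 sin t cos t) = 1/(sin t cos t) = (1/cos t)(1/sin t) = sec t csc t = RHS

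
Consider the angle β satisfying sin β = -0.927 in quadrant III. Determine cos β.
cos β = ±√(1 - sin²β) = -0.3751 (negative in QIII)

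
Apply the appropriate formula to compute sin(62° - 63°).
sin(62° - 63°) = sin 62° cos 63° - cos 62° sin 63° = -0.01745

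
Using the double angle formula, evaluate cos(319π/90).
cos(319π/90) = cos²319π/180 - sin²319π/180 = 0.1392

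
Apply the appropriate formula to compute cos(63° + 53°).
cos(63° + 53°) = cos 63° cos 53° - sin 63° sin 53° = -0.4384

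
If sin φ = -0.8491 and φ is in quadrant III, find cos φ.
cos φ = -0.5282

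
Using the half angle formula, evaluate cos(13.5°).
cos(13.5°) = √((1 + cos 27°)/2) = 0.9724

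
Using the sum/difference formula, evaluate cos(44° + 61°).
cos(44° + 61°) = cos 44° cos 61° - sin 44° sin 61° = -(√6-√2)/4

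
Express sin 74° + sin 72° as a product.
sin 74° + sin 72° = 2 sin(73°) cos(1°)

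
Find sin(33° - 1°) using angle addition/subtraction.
sin(33° - 1°) = sin 33° cos 1° - cos 33° sin 1° = 0.5299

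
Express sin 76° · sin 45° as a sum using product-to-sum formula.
sin 76° sin 45° = (1/2)[cos(76°-45°) - cos(76°+45°)]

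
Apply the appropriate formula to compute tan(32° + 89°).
tan(32° + 89°) = (tan 32° + tan 89°)/(1 - tan 32° tan 89°) = -1.664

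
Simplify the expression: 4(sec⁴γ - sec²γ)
4(sec⁴γ - sec²γ) = 4(tan⁴γ + tan²γ) (using Pythagorean)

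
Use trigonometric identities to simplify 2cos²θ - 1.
2cos²θ - 1 = cos(2θ) (using Double angle)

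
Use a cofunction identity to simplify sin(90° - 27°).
sin(90° - 27°) = cos(27°)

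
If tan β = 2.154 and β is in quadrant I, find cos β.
cos β = 0.4211 (using tan²β + 1 = sec²β)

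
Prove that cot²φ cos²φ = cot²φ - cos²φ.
RHS = cos²φ/sin²φ - cos²φ = cos²φ(1/sin²φ - 1) = cos²φ · (1 - sin²φ)/sin²φ = cos²φ · cos²φ/sin²φ = cos²φ · cot²φ = LHS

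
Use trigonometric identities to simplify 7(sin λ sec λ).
7(sin λ sec λ) = 7(tan λ) (using Reciprocal + quotient)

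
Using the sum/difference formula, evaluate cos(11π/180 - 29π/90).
cos(11π/180 - 29π/90) = cos 11π/180 cos 29π/90 + sin 11π/180 sin 29π/90 = 0.682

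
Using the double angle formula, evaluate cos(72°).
cos(72°) = cos²36° - sin²36° = 0.309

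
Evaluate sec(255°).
sec(255°) = -3.864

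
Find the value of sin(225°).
sin(225°) = -√2/2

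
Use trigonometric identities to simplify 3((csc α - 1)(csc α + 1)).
3((csc α - 1)(csc α + 1)) = 3(cot²α) (using Diff. of squares)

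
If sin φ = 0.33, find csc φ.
csc φ = 1/sin φ = 3.03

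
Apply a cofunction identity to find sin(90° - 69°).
sin(90° - 69°) = cos(69°) = 0.3584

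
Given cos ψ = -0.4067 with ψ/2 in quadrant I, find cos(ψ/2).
cos(ψ/2) = ±√((1 + cos ψ)/2); positive since ψ/2 ∈ QI, so cos(ψ/2) = 0.5447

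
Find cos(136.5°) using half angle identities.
cos(136.5°) = -√((1 + cos 273°)/2) = -0.7254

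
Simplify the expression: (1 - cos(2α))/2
(1 - cos(2α))/2 = sin²α (using Power reduction)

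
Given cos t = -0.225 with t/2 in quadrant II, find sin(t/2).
sin(t/2) = ±√((1 - cos t)/2); positive since t/2 ∈ QII, so sin(t/2) = 0.7826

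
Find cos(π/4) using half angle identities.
cos(π/4) = √((1 + cos π/2)/2) = √2/2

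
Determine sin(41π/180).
sin(41π/180) = 0.6561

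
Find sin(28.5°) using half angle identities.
sin(28.5°) = √((1 - cos 57°)/2) = 0.4772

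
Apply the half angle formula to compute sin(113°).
sin(113°) = √((1 - cos 226°)/2) = 0.9205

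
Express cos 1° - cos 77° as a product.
cos 1° - cos 77° = -2 sin(39°) sin(-38°)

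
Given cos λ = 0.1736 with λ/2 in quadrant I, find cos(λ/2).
cos(λ/2) = ±√((1 + cos λ)/2); positive since λ/2 ∈ QI, so cos(λ/2) = 0.766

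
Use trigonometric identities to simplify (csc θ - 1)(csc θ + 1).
(csc θ - 1)(csc θ + 1) = cot²θ (using Diff. of squares)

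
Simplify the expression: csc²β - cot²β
csc²β - cot²β = 1 (using Pythagorean identity)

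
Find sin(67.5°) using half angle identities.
sin(67.5°) = √((1 - cos 135°)/2) = √(2+√2)/2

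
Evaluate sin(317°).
sin(317°) = -0.682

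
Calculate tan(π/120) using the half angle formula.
tan(π/120) = sin π/60 / (1 + cos π/60) = 0.02619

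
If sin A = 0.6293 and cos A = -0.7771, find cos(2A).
cos(2A) = cos²A - sin²A = 0.2079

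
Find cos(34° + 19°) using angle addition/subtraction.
cos(34° + 19°) = cos 34° cos 19° - sin 34° sin 19° = 0.6018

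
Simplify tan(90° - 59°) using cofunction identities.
tan(90° - 59°) = cot(59°)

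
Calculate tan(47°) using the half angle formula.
tan(47°) = sin 94° / (1 + cos 94°) = 1.072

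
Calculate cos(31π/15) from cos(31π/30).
cos(31π/15) = cos²31π/30 - sin²31π/30 = 0.9781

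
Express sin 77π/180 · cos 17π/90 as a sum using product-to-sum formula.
sin 77π/180 cos 17π/90 = (1/2)[sin(77π/180+17π/90) + sin(77π/180-17π/90)]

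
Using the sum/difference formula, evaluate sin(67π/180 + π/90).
sin(67π/180 + π/90) = sin 67π/180 cos π/90 + cos 67π/180 sin π/90 = 0.9336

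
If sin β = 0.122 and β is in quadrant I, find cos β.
cos β = 0.9925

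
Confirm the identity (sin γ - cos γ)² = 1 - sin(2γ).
LHS = sin²γ - 2 sin γ cos γ + cos²γ = (sin²γ + cos²γ) - 2 sin γ cos γ = 1 - sin(2γ) = RHS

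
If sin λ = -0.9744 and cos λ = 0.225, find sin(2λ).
sin(2λ) = 2 sin λ cos λ = -0.4385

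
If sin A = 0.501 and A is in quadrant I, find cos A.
cos A = 0.8654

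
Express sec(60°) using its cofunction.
sec(60°) = csc(90° - 60°) = csc(30°)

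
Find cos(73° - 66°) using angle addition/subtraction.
cos(73° - 66°) = cos 73° cos 66° + sin 73° sin 66° = 0.9925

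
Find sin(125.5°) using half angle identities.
sin(125.5°) = √((1 - cos 251°)/2) = 0.8141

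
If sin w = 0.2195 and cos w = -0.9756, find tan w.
tan w = sin w / cos w = -0.225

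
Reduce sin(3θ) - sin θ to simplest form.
sin(3θ) - sin θ = 2 cos(2θ) sin θ (using Sum-to-product)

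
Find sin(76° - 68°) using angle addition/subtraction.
sin(76° - 68°) = sin 76° cos 68° - cos 76° sin 68° = 0.1392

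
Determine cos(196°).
cos(196°) = -0.9613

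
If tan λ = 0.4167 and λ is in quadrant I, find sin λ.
sin λ = 0.3846 (using tan²λ + 1 = sec²λ)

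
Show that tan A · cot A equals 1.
LHS = (sin A/cos A) · (cos A/sin A) = 1 = RHS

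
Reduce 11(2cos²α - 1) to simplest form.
11(2cos²α - 1) = 11(cos(2α)) (using Double angle)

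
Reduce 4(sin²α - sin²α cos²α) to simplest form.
4(sin²α - sin²α cos²α) = 4(sin⁴α) (using Factoring)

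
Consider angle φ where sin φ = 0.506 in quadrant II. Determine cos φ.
cos φ = ±√(1 - sin²φ) = -0.8625 (negative in QII)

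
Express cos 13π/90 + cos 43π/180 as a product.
cos 13π/90 + cos 43π/180 = 2 cos(23π/120) cos(-17π/360)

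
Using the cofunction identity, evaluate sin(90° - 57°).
sin(90° - 57°) = cos(57°) = 0.5446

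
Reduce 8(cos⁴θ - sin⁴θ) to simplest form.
8(cos⁴θ - sin⁴θ) = 8(cos(2θ)) (using Factoring + double angle)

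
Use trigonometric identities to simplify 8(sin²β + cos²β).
8(sin²β + cos²β) = 8 (using Pythagorean identity)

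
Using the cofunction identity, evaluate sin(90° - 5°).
sin(90° - 5°) = cos(5°) = 0.9962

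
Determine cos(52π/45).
cos(52π/45) = -0.8829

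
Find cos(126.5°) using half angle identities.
cos(126.5°) = -√((1 + cos 253°)/2) = -0.5948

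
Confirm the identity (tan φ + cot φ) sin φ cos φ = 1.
LHS = (sin φ/cos φ + cos φ/sin φ) sin φ cos φ = ((sin²φ + cos²φ)/(sin φ cos φ)) · sin φ cos φ = sin²φ + cos²φ = 1 = RHS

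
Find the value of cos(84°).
cos(84°) = 0.1045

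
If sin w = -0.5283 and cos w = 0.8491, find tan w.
tan w = sin w / cos w = -0.6222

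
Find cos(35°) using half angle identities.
cos(35°) = √((1 + cos 70°)/2) = 0.8192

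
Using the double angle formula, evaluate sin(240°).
sin(240°) = 2 sin 120° cos 120° = -√3/2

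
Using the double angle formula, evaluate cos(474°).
cos(474°) = cos²237° - sin²237° = -0.4067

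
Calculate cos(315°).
cos(315°) = √2/2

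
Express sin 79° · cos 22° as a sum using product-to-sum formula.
sin 79° cos 22° = (1/2)[sin(79°+22°) + sin(79°-22°)]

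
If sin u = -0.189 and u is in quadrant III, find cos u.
cos u = -0.982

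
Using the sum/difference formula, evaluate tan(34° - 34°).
tan(34° - 34°) = (tan 34° - tan 34°)/(1 + tan 34° tan 34°) = 0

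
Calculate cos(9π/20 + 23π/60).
cos(9π/20 + 23π/60) = cos 9π/20 cos 23π/60 - sin 9π/20 sin 23π/60 = -√3/2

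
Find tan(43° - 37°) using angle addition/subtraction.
tan(43° - 37°) = (tan 43° - tan 37°)/(1 + tan 43° tan 37°) = 0.1051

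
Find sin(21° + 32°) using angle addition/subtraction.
sin(21° + 32°) = sin 21° cos 32° + cos 21° sin 32° = 0.7986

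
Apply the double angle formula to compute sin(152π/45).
sin(152π/45) = 2 sin 76π/45 cos 76π/45 = -0.9272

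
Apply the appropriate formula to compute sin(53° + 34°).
sin(53° + 34°) = sin 53° cos 34° + cos 53° sin 34° = 0.9986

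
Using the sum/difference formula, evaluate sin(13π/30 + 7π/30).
sin(13π/30 + 7π/30) = sin 13π/30 cos 7π/30 + cos 13π/30 sin 7π/30 = √3/2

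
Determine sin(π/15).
sin(π/15) = 0.2079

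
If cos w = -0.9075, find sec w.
sec w = 1/cos w = -1.102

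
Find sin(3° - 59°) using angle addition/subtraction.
sin(3° - 59°) = sin 3° cos 59° - cos 3° sin 59° = -0.829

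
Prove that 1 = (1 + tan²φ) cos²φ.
RHS = sec²φ · cos²φ = (1/cos²φ) · cos²φ = 1 = LHS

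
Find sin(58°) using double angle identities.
sin(58°) = 2 sin 29° cos 29° = 0.848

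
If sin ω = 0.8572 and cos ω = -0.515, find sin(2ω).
sin(2ω) = 2 sin ω cos ω = -0.8829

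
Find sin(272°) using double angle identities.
sin(272°) = 2 sin 136° cos 136° = -0.9994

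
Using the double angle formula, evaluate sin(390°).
sin(390°) = 2 sin 195° cos 195° = 1/2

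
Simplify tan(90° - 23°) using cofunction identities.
tan(90° - 23°) = cot(23°)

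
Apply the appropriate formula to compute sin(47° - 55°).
sin(47° - 55°) = sin 47° cos 55° - cos 47° sin 55° = -0.1392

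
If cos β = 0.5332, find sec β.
sec β = 1/cos β = 1.875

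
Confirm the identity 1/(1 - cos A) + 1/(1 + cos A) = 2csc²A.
LHS = [(1 + cos A) + (1 - cos A)] / [(1 - cos A)(1 + cos A)] = 2/(1 - cos²A) = 2/sin²A = 2csc²A = RHS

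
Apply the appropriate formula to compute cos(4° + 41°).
cos(4° + 41°) = cos 4° cos 41° - sin 4° sin 41° = √2/2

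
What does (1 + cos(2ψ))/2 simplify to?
(1 + cos(2ψ))/2 = cos²ψ (using Power reduction)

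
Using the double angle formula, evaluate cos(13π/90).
cos(13π/90) = cos²13π/180 - sin²13π/180 = 0.8988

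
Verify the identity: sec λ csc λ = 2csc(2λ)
RHS = 2/sin(2λ) = 2/(2 sin λ cos λ) = 1/(sin λ cos λ) = (1/cos λ)(1/sin λ) = sec λ csc λ = LHS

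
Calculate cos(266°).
cos(266°) = -0.06976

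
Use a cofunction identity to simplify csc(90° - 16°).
csc(90° - 16°) = sec(16°)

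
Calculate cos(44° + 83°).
cos(44° + 83°) = cos 44° cos 83° - sin 44° sin 83° = -0.6018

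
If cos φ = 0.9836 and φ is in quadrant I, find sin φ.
sin φ = 0.1804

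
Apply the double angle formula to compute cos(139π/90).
cos(139π/90) = cos²139π/180 - sin²139π/180 = 0.1392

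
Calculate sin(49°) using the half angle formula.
sin(49°) = √((1 - cos 98°)/2) = 0.7547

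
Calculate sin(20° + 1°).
sin(20° + 1°) = sin 20° cos 1° + cos 20° sin 1° = 0.3584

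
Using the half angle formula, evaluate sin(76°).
sin(76°) = √((1 - cos 152°)/2) = 0.9703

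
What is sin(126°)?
sin(126°) = 0.809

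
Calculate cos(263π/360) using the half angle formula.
cos(263π/360) = -√((1 + cos 263π/180)/2) = -0.6626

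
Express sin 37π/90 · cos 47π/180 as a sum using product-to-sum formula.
sin 37π/90 cos 47π/180 = (1/2)[sin(37π/90+47π/180) + sin(37π/90-47π/180)]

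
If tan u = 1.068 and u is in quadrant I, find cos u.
cos u = 0.6835 (using tan²u + 1 = sec²u)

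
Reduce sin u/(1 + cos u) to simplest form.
sin u/(1 + cos u) = tan(u/2) (using Half angle)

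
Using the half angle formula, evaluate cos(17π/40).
cos(17π/40) = √((1 + cos 17π/20)/2) = 0.2334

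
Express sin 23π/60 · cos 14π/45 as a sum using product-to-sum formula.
sin 23π/60 cos 14π/45 = (1/2)[sin(23π/60+14π/45) + sin(23π/60-14π/45)]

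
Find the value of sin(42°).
sin(42°) = 0.6691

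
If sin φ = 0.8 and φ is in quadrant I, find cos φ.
cos φ = 0.6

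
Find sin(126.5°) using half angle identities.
sin(126.5°) = √((1 - cos 253°)/2) = 0.8039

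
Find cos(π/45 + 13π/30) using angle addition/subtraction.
cos(π/45 + 13π/30) = cos π/45 cos 13π/30 - sin π/45 sin 13π/30 = 0.1392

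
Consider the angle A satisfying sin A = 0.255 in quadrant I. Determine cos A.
cos A = √(1 - sin²A) = 0.9669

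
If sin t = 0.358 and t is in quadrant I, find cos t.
cos t = 0.9337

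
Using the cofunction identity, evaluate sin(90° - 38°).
sin(90° - 38°) = cos(38°) = 0.788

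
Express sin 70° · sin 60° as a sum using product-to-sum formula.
sin 70° sin 60° = (1/2)[cos(70°-60°) - cos(70°+60°)]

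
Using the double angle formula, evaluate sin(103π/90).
sin(103π/90) = 2 sin 103π/180 cos 103π/180 = -0.4384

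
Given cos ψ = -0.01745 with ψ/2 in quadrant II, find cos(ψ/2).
cos(ψ/2) = ±√((1 + cos ψ)/2); negative since ψ/2 ∈ QII, so cos(ψ/2) = -0.7009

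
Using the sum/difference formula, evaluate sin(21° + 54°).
sin(21° + 54°) = sin 21° cos 54° + cos 21° sin 54° = (√6+√2)/4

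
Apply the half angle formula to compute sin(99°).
sin(99°) = √((1 - cos 198°)/2) = 0.9877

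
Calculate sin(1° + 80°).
sin(1° + 80°) = sin 1° cos 80° + cos 1° sin 80° = 0.9877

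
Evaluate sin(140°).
sin(140°) = 0.6428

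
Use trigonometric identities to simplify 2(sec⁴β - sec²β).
2(sec⁴β - sec²β) = 2(tan⁴β + tan²β) (using Pythagorean)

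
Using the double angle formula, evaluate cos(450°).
cos(450°) = cos²225° - sin²225° = 0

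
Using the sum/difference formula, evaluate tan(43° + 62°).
tan(43° + 62°) = (tan 43° + tan 62°)/(1 - tan 43° tan 62°) = -(2+√3)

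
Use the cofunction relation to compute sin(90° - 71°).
sin(90° - 71°) = cos(71°) = 0.3256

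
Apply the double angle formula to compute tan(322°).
tan(322°) = 2 tan 161° / (1 - tan²161°) = -0.7813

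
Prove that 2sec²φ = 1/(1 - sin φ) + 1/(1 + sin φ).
RHS = [(1 + sin φ) + (1 - sin φ)] / [(1 - sin φ)(1 + sin φ)] = 2/(1 - sin²φ) = 2/cos²φ = 2sec²φ = LHS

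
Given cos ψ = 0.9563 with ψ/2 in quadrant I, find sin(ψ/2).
sin(ψ/2) = ±√((1 - cos ψ)/2); positive since ψ/2 ∈ QI, so sin(ψ/2) = 0.1478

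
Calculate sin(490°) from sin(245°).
sin(490°) = 2 sin 245° cos 245° = 0.766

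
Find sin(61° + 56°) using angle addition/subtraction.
sin(61° + 56°) = sin 61° cos 56° + cos 61° sin 56° = 0.891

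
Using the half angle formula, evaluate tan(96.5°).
tan(96.5°) = sin 193° / (1 + cos 193°) = -8.777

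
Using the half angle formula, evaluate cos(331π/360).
cos(331π/360) = -√((1 + cos 331π/180)/2) = -0.9681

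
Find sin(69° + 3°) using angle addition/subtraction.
sin(69° + 3°) = sin 69° cos 3° + cos 69° sin 3° = 0.9511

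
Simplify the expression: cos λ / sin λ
cos λ / sin λ = cot λ (using Quotient identity)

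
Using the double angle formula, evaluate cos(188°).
cos(188°) = cos²94° - sin²94° = -0.9903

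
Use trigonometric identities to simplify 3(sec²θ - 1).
3(sec²θ - 1) = 3(tan²θ) (using Pythagorean identity)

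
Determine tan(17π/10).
tan(17π/10) = -1.376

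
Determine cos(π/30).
cos(π/30) = 0.9945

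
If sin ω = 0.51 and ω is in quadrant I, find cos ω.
cos ω = 0.8602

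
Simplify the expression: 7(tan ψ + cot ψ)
7(tan ψ + cot ψ) = 7(sec ψ csc ψ) (using Quotient identities)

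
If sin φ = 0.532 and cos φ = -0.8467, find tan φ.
tan φ = sin φ / cos φ = -0.6283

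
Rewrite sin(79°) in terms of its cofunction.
sin(79°) = cos(90° - 79°) = cos(11°)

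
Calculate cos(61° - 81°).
cos(61° - 81°) = cos 61° cos 81° + sin 61° sin 81° = 0.9397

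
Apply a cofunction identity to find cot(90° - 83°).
cot(90° - 83°) = tan(83°) = 8.144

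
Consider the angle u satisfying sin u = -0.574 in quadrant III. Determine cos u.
cos u = ±√(1 - sin²u) = -0.8189 (negative in QIII)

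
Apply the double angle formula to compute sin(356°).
sin(356°) = 2 sin 178° cos 178° = -0.06976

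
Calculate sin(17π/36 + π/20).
sin(17π/36 + π/20) = sin 17π/36 cos π/20 + cos 17π/36 sin π/20 = 0.9976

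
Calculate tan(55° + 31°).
tan(55° + 31°) = (tan 55° + tan 31°)/(1 - tan 55° tan 31°) = 14.3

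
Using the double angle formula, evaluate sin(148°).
sin(148°) = 2 sin 74° cos 74° = 0.5299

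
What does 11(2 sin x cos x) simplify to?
11(2 sin x cos x) = 11(sin(2x)) (using Double angle)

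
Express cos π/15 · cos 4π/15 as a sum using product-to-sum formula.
cos π/15 cos 4π/15 = (1/2)[cos(π/15-4π/15) + cos(π/15+4π/15)]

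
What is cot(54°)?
cot(54°) = 0.7265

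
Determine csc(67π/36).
csc(67π/36) = -2.366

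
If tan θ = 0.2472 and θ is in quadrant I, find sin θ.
sin θ = 0.24 (using tan²θ + 1 = sec²θ)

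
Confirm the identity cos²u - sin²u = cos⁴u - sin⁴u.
RHS = (cos²u - sin²u)(cos²u + sin²u) = (cos²u - sin²u) · 1 = cos²u - sin²u = LHS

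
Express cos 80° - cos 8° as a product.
cos 80° - cos 8° = -2 sin(44°) sin(36°)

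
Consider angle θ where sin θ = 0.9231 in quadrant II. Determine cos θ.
cos θ = ±√(1 - sin²θ) = -0.3846 (negative in QII)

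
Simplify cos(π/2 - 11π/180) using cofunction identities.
cos(π/2 - 11π/180) = sin(11π/180)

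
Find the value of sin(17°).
sin(17°) = 0.2924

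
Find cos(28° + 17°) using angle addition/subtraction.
cos(28° + 17°) = cos 28° cos 17° - sin 28° sin 17° = √2/2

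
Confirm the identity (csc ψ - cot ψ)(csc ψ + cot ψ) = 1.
LHS = csc²ψ - cot²ψ = (1 + cot²ψ) - cot²ψ = 1 = RHS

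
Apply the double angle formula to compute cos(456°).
cos(456°) = cos²228° - sin²228° = -0.1045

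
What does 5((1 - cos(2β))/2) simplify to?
5((1 - cos(2β))/2) = 5(sin²β) (using Power reduction)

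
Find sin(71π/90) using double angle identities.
sin(71π/90) = 2 sin 71π/180 cos 71π/180 = 0.6157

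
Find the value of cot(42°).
cot(42°) = 1.111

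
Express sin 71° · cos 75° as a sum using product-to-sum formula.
sin 71° cos 75° = (1/2)[sin(71°+75°) + sin(71°-75°)]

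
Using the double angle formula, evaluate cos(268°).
cos(268°) = cos²134° - sin²134° = -0.0349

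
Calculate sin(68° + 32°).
sin(68° + 32°) = sin 68° cos 32° + cos 68° sin 32° = 0.9848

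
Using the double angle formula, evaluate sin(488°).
sin(488°) = 2 sin 244° cos 244° = 0.788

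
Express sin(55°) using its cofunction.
sin(55°) = cos(90° - 55°) = cos(35°)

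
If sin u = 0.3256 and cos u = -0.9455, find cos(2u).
cos(2u) = cos²u - sin²u = 0.788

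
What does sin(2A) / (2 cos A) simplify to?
sin(2A) / (2 cos A) = sin A (using Double angle)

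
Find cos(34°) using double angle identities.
cos(34°) = 1 - 2sin²17° = 0.829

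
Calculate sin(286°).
sin(286°) = -0.9613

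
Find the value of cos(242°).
cos(242°) = -0.4695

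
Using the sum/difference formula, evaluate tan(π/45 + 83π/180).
tan(π/45 + 83π/180) = (tan π/45 + tan 83π/180)/(1 - tan π/45 tan 83π/180) = 19.08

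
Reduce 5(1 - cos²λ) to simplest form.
5(1 - cos²λ) = 5(sin²λ) (using Pythagorean identity)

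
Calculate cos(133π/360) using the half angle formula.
cos(133π/360) = √((1 + cos 133π/180)/2) = 0.3987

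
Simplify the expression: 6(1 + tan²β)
6(1 + tan²β) = 6(sec²β) (using Pythagorean identity)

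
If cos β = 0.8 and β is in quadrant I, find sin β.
sin β = 0.6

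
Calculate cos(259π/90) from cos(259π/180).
cos(259π/90) = cos²259π/180 - sin²259π/180 = -0.9272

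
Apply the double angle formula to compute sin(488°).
sin(488°) = 2 sin 244° cos 244° = 0.788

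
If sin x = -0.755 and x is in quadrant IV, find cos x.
cos x = 0.6557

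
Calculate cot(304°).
cot(304°) = -0.6745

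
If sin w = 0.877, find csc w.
csc w = 1/sin w = 1.14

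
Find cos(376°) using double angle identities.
cos(376°) = cos²188° - sin²188° = 0.9613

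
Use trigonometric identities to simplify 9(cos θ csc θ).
9(cos θ csc θ) = 9(cot θ) (using Reciprocal + quotient)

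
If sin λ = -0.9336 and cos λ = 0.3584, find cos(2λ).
cos(2λ) = cos²λ - sin²λ = -0.7432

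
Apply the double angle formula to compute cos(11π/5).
cos(11π/5) = 1 - 2sin²11π/10 = 0.809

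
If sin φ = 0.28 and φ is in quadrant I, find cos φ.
cos φ = 0.96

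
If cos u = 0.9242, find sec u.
sec u = 1/cos u = 1.082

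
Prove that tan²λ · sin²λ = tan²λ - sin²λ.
RHS = sin²λ/cos²λ - sin²λ = sin²λ(1/cos²λ - 1) = sin²λ · (1 - cos²λ)/cos²λ = sin²λ · sin²λ/cos²λ = sin²λ · tan²λ = LHS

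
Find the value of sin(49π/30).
sin(49π/30) = -0.9135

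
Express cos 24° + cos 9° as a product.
cos 24° + cos 9° = 2 cos(16.5°) cos(7.5°)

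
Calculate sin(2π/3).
sin(2π/3) = √3/2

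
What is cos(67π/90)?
cos(67π/90) = -0.6947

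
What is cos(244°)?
cos(244°) = -0.4384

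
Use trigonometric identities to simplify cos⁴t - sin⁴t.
cos⁴t - sin⁴t = cos(2t) (using Factoring + double angle)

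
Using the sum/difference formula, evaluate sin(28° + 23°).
sin(28° + 23°) = sin 28° cos 23° + cos 28° sin 23° = 0.7771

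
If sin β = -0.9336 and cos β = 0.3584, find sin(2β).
sin(2β) = 2 sin β cos β = -0.6692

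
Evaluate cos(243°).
cos(243°) = -0.454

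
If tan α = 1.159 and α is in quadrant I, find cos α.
cos α = 0.6533 (using tan²α + 1 = sec²α)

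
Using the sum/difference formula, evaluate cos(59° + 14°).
cos(59° + 14°) = cos 59° cos 14° - sin 59° sin 14° = 0.2924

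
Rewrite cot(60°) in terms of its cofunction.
cot(60°) = tan(90° - 60°) = tan(30°)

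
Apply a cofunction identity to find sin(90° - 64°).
sin(90° - 64°) = cos(64°) = 0.4384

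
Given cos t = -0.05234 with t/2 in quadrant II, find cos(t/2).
cos(t/2) = ±√((1 + cos t)/2); negative since t/2 ∈ QII, so cos(t/2) = -0.6884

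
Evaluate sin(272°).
sin(272°) = -0.9994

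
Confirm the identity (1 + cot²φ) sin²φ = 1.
LHS = csc²φ · sin²φ = (1/sin²φ) · sin²φ = 1 = RHS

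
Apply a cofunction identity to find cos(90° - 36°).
cos(90° - 36°) = sin(36°) = 0.5878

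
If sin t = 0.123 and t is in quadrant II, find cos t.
cos t = -0.9924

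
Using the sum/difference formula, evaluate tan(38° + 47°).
tan(38° + 47°) = (tan 38° + tan 47°)/(1 - tan 38° tan 47°) = 11.43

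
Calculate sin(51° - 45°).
sin(51° - 45°) = sin 51° cos 45° - cos 51° sin 45° = 0.1045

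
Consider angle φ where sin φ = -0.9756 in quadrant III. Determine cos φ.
cos φ = ±√(1 - sin²φ) = -0.2196 (negative in QIII)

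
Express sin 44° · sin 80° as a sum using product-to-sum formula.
sin 44° sin 80° = (1/2)[cos(44°-80°) - cos(44°+80°)]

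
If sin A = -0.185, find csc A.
csc A = 1/sin A = -5.405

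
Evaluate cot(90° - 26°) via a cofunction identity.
cot(90° - 26°) = tan(26°) = 0.4877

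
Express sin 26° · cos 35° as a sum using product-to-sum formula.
sin 26° cos 35° = (1/2)[sin(26°+35°) + sin(26°-35°)]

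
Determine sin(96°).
sin(96°) = 0.9945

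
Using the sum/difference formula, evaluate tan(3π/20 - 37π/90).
tan(3π/20 - 37π/90) = (tan 3π/20 - tan 37π/90)/(1 + tan 3π/20 tan 37π/90) = -1.072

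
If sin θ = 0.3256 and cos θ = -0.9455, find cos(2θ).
cos(2θ) = cos²θ - sin²θ = 0.788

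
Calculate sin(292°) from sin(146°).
sin(292°) = 2 sin 146° cos 146° = -0.9272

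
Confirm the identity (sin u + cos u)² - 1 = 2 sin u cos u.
LHS = sin²u + 2 sin u cos u + cos²u - 1 = (sin²u + cos²u) + 2 sin u cos u - 1 = 1 + 2 sin u cos u - 1 = 2 sin u cos u = RHS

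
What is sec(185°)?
sec(185°) = -1.004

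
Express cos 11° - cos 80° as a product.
cos 11° - cos 80° = -2 sin(45.5°) sin(-34.5°)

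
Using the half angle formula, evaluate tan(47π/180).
tan(47π/180) = sin 47π/90 / (1 + cos 47π/90) = 1.072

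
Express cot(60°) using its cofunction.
cot(60°) = tan(90° - 60°) = tan(30°)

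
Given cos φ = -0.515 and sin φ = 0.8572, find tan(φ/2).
tan(φ/2) = sin φ / (1 + cos φ) = 1.767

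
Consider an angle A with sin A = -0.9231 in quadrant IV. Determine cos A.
cos A = √(1 - sin²A) = 0.3846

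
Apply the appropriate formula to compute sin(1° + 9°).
sin(1° + 9°) = sin 1° cos 9° + cos 1° sin 9° = 0.1736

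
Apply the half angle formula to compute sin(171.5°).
sin(171.5°) = √((1 - cos 343°)/2) = 0.1478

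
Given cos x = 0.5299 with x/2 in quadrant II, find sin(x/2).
sin(x/2) = ±√((1 - cos x)/2); positive since x/2 ∈ QII, so sin(x/2) = 0.4848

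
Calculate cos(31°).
cos(31°) = 0.8572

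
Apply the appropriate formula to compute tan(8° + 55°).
tan(8° + 55°) = (tan 8° + tan 55°)/(1 - tan 8° tan 55°) = 1.963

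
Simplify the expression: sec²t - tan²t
sec²t - tan²t = 1 (using Pythagorean identity)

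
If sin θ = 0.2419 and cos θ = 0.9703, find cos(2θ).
cos(2θ) = cos²θ - sin²θ = 0.883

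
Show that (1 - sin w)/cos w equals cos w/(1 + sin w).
LHS = (1 - sin w)(1 + sin w) / (cos w(1 + sin w)) = (1 - sin²w) / (cos w(1 + sin w)) = cos²w / (cos w(1 + sin w)) = cos w/(1 + sin w) = RHS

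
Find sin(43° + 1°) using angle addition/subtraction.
sin(43° + 1°) = sin 43° cos 1° + cos 43° sin 1° = 0.6947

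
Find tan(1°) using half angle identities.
tan(1°) = sin 2° / (1 + cos 2°) = 0.01746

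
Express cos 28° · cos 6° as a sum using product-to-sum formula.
cos 28° cos 6° = (1/2)[cos(28°-6°) + cos(28°+6°)]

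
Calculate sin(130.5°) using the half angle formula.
sin(130.5°) = √((1 - cos 261°)/2) = 0.7604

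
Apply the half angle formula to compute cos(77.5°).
cos(77.5°) = √((1 + cos 155°)/2) = 0.2164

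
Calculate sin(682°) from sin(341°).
sin(682°) = 2 sin 341° cos 341° = -0.6157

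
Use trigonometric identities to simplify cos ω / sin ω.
cos ω / sin ω = cot ω (using Quotient identity)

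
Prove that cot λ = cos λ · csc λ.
RHS = cos λ · (1/sin λ) = cos λ/sin λ = cot λ = LHS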